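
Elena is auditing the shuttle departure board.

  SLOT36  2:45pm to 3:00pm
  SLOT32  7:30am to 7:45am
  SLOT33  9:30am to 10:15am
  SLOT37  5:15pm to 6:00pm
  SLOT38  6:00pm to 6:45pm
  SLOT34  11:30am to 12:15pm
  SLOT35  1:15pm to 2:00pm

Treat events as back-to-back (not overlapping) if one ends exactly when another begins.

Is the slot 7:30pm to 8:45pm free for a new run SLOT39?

Yes — the slot is free

SLOT32: ends 7:45am at or before SLOT39 starts 7:30pm → clear.
SLOT33: ends 10:15am at or before SLOT39 starts 7:30pm → clear.
SLOT34: ends 12:15pm at or before SLOT39 starts 7:30pm → clear.
SLOT35: ends 2:00pm at or before SLOT39 starts 7:30pm → clear.
SLOT36: ends 3:00pm at or before SLOT39 starts 7:30pm → clear.
SLOT37: ends 6:00pm at or before SLOT39 starts 7:30pm → clear.
SLOT38: ends 6:45pm at or before SLOT39 starts 7:30pm → clear.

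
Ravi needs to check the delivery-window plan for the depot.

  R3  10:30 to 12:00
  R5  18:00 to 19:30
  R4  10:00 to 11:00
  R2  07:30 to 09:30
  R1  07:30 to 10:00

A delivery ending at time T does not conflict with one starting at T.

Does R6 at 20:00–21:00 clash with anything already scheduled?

R1: ends 10:00 at or before R6 starts 20:00 → clear.
R2: ends 09:30 at or before R6 starts 20:00 → clear.
R4: ends 11:00 at or before R6 starts 20:00 → clear.
R3: ends 12:00 at or before R6 starts 20:00 → clear.
R5: ends 19:30 at or before R6 starts 20:00 → clear.

No — it doesn't clash with anything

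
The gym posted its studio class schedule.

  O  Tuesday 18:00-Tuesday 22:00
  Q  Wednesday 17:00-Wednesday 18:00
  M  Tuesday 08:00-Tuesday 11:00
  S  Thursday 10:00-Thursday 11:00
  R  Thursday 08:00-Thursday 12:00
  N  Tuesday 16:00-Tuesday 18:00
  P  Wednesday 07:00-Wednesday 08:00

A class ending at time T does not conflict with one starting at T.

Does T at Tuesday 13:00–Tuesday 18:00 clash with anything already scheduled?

M: ends Tuesday 11:00 at or before T starts Tuesday 13:00 → clear.
N: starts Tuesday 16:00 before T ends Tuesday 18:00, and ends Tuesday 18:00 after T starts Tuesday 13:00 → overlap.
O: starts Tuesday 18:00 at or after T ends Tuesday 18:00 → clear.
P: starts Wednesday 07:00 at or after T ends Tuesday 18:00 → clear.
Q: starts Wednesday 17:00 at or after T ends Tuesday 18:00 → clear.
R: starts Thursday 08:00 at or after T ends Tuesday 18:00 → clear.
S: starts Thursday 10:00 at or after T ends Tuesday 18:00 → clear.
T overlaps N.

Yes — it overlaps N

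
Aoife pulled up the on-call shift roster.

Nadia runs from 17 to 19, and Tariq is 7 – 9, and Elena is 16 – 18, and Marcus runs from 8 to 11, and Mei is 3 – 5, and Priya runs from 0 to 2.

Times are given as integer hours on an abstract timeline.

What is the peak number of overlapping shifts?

Sort all start/end points and keep a running count:
0 start Priya → 1
2 end Priya → 0
3 start Mei → 1
5 end Mei → 0
7 start Tariq → 1
8 start Marcus → 2
9 end Tariq → 1
11 end Marcus → 0
16 start Elena → 1
17 start Nadia → 2
18 end Elena → 1
19 end Nadia → 0
Peak is 2, at 8 (Marcus, Tariq).

2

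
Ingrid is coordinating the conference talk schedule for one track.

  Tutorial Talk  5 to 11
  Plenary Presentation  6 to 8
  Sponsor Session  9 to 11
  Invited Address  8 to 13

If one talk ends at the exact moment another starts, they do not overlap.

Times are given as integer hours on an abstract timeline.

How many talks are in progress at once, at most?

Sort all start/end points and keep a running count:
5 start Tutorial Talk → 1
6 start Plenary Presentation → 2
8 end Plenary Presentation → 1
8 start Invited Address → 2
9 start Sponsor Session → 3
11 end Sponsor Session → 2
11 end Tutorial Talk → 1
13 end Invited Address → 0
Peak is 3, at 9 (Invited Address, Sponsor Session, Tutorial Talk).

3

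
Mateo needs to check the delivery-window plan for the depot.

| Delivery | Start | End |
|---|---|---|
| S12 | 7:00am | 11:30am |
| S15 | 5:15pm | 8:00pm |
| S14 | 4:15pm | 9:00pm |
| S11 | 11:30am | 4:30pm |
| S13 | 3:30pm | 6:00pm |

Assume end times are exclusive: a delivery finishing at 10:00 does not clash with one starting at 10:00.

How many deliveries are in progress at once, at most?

3

Sort all start/end points and keep a running count:
7:00am start S12 → 1
11:30am end S12 → 0
11:30am start S11 → 1
3:30pm start S13 → 2
4:15pm start S14 → 3
4:30pm end S11 → 2
5:15pm start S15 → 3
6:00pm end S13 → 2
8:00pm end S15 → 1
9:00pm end S14 → 0
Peak is 3, at 4:15pm (S11, S13, S14).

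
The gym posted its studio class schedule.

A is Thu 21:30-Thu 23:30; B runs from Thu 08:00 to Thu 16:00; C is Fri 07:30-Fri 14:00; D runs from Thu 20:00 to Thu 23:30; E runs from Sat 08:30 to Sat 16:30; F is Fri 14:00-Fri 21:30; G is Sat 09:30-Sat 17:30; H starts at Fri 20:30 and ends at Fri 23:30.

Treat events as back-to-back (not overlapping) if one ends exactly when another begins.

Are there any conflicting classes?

Sorted by start: B, D, A, C, F, H, E, G.
D starts after B ends, so nothing later overlaps B either.
A starts before D ends → D and A overlap.
That's a conflict, so the schedule is not conflict-free.

Yes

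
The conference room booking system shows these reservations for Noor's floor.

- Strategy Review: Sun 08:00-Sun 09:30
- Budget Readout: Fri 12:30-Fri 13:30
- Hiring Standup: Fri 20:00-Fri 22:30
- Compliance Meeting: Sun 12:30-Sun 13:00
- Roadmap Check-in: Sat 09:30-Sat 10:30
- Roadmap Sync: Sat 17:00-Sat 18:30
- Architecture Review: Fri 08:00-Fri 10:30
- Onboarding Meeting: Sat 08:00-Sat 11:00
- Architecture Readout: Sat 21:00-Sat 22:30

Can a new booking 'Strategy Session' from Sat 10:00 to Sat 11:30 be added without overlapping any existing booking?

Architecture Review: ends Fri 10:30 at or before Strategy Session starts Sat 10:00 → clear.
Budget Readout: ends Fri 13:30 at or before Strategy Session starts Sat 10:00 → clear.
Hiring Standup: ends Fri 22:30 at or before Strategy Session starts Sat 10:00 → clear.
Onboarding Meeting: starts Sat 08:00 before Strategy Session ends Sat 11:30, and ends Sat 11:00 after Strategy Session starts Sat 10:00 → overlap.
Roadmap Check-in: starts Sat 09:30 before Strategy Session ends Sat 11:30, and ends Sat 10:30 after Strategy Session starts Sat 10:00 → overlap.
Roadmap Sync: starts Sat 17:00 at or after Strategy Session ends Sat 11:30 → clear.
Architecture Readout: starts Sat 21:00 at or after Strategy Session ends Sat 11:30 → clear.
Strategy Review: starts Sun 08:00 at or after Strategy Session ends Sat 11:30 → clear.
Compliance Meeting: starts Sun 12:30 at or after Strategy Session ends Sat 11:30 → clear.
Strategy Session overlaps Onboarding Meeting, Roadmap Check-in.

No — it overlaps Onboarding Meeting, Roadmap Check-in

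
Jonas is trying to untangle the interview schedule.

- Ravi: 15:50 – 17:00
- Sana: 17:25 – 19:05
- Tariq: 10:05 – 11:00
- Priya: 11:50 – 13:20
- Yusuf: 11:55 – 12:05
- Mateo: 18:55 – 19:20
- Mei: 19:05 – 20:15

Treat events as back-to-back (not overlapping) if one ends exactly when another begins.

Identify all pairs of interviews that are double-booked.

Mateo & Mei, Mateo & Sana, Priya & Yusuf

Check each pair: they overlap iff neither finishes before the other starts.
Sorted by start: Tariq, Priya, Yusuf, Ravi, Sana, Mateo, Mei.
Priya starts after Tariq ends, so Tariq has no further overlaps.
Yusuf starts before Priya ends → Priya and Yusuf overlap.
Ravi starts after Priya ends, so Priya has no further overlaps.
Ravi starts after Yusuf ends, so Yusuf has no further overlaps.
Sana starts after Ravi ends, so Ravi has no further overlaps.
Mateo starts before Sana ends → Sana and Mateo overlap.
Mei starts exactly when Sana ends (back-to-back, no overlap).
Mei starts before Mateo ends → Mateo and Mei overlap.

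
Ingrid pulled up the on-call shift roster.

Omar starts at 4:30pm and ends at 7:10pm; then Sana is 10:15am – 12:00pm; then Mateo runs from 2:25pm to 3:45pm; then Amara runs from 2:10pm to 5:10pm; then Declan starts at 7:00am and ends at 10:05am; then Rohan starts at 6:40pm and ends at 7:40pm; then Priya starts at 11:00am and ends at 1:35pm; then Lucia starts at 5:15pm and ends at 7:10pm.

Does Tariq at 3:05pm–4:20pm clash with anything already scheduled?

Declan: ends 10:05am at or before Tariq starts 3:05pm → clear.
Sana: ends 12:00pm at or before Tariq starts 3:05pm → clear.
Priya: ends 1:35pm at or before Tariq starts 3:05pm → clear.
Amara: starts 2:10pm before Tariq ends 4:20pm, and ends 5:10pm after Tariq starts 3:05pm → overlap.
Mateo: starts 2:25pm before Tariq ends 4:20pm, and ends 3:45pm after Tariq starts 3:05pm → overlap.
Omar: starts 4:30pm at or after Tariq ends 4:20pm → clear.
Lucia: starts 5:15pm at or after Tariq ends 4:20pm → clear.
Rohan: starts 6:40pm at or after Tariq ends 4:20pm → clear.
Tariq overlaps Mateo, Amara.

Yes — it overlaps Amara, Mateo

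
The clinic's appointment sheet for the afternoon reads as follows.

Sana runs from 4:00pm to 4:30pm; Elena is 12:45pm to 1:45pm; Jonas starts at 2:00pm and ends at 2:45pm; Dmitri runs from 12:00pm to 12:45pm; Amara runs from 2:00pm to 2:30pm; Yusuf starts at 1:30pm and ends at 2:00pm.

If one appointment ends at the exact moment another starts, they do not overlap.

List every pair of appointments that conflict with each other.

Amara & Jonas, Elena & Yusuf

Two intervals overlap when each starts before the other ends.
Sorted by start: Dmitri, Elena, Yusuf, Amara, Jonas, Sana.
Elena starts exactly when Dmitri ends (back-to-back, no overlap) — done with Dmitri.
Yusuf starts before Elena ends → Elena and Yusuf overlap.
Amara starts after Elena ends — done with Elena.
Amara starts exactly when Yusuf ends (back-to-back, no overlap) — done with Yusuf.
Jonas starts before Amara ends → Amara and Jonas overlap.
Sana starts after Amara ends.
Sana starts after Jonas ends.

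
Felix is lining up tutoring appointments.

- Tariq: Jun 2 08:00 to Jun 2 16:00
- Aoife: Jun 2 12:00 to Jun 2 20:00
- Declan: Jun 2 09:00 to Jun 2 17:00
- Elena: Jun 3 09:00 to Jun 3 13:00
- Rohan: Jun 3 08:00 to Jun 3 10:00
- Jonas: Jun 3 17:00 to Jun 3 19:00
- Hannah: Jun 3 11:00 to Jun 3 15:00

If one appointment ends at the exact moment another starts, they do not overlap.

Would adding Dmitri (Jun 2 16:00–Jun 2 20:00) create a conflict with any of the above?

Yes — it overlaps Aoife, Declan

Tariq: ends Jun 2 16:00 at or before Dmitri starts Jun 2 16:00 → clear.
Declan: starts Jun 2 09:00 before Dmitri ends Jun 2 20:00, and ends Jun 2 17:00 after Dmitri starts Jun 2 16:00 → overlap.
Aoife: starts Jun 2 12:00 before Dmitri ends Jun 2 20:00, and ends Jun 2 20:00 after Dmitri starts Jun 2 16:00 → overlap.
Rohan: starts Jun 3 08:00 at or after Dmitri ends Jun 2 20:00 → clear.
Elena: starts Jun 3 09:00 at or after Dmitri ends Jun 2 20:00 → clear.
Hannah: starts Jun 3 11:00 at or after Dmitri ends Jun 2 20:00 → clear.
Jonas: starts Jun 3 17:00 at or after Dmitri ends Jun 2 20:00 → clear.
Dmitri overlaps Aoife, Declan.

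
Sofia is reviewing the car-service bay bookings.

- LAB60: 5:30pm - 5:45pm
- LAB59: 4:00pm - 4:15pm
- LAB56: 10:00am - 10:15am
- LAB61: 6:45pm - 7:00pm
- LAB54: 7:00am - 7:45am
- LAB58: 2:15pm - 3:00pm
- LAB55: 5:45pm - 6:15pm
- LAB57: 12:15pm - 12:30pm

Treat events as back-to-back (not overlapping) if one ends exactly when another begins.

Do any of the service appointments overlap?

Sorted by start: LAB54, LAB56, LAB57, LAB58, LAB59, LAB60, LAB55, LAB61.
LAB56 starts after LAB54 ends — done with LAB54.
LAB57 starts after LAB56 ends — done with LAB56.
LAB58 starts after LAB57 ends — done with LAB57.
LAB59 starts after LAB58 ends — done with LAB58.
LAB60 starts after LAB59 ends — done with LAB59.
LAB55 starts exactly when LAB60 ends (back-to-back, no overlap) — done with LAB60.
LAB61 starts after LAB55 ends.
Every pair is clear; the schedule has no overlaps.

No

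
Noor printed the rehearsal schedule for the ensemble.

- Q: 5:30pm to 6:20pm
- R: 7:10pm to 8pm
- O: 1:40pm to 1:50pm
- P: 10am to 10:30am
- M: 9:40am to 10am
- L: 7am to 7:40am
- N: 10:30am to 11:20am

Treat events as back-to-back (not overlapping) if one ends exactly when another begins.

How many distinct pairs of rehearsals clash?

0

Sorted by start: L, M, P, N, O, Q, R.
M starts after L ends, so nothing later overlaps L either.
P starts exactly when M ends (back-to-back, no overlap), so nothing later overlaps M either.
N starts exactly when P ends (back-to-back, no overlap), so nothing later overlaps P either.
O starts after N ends, so nothing later overlaps N either.
Q starts after O ends, so nothing later overlaps O either.
R starts after Q ends.
No pair overlaps.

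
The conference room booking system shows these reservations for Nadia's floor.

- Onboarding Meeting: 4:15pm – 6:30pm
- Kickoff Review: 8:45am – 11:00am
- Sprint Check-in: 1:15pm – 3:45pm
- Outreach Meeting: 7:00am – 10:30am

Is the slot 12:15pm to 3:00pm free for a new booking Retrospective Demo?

Outreach Meeting: ends 10:30am at or before Retrospective Demo starts 12:15pm → clear.
Kickoff Review: ends 11:00am at or before Retrospective Demo starts 12:15pm → clear.
Sprint Check-in: starts 1:15pm before Retrospective Demo ends 3:00pm, and ends 3:45pm after Retrospective Demo starts 12:15pm → overlap.
Onboarding Meeting: starts 4:15pm at or after Retrospective Demo ends 3:00pm → clear.
Retrospective Demo overlaps Sprint Check-in.

No — it overlaps Sprint Check-in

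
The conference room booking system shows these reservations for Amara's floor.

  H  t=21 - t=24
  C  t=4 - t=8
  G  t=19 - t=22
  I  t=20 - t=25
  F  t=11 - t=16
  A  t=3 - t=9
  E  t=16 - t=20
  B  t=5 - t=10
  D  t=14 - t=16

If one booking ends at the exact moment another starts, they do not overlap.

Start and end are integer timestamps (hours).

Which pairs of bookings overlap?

Sorted by start: A, C, B, F, D, E, G, I, H.
C starts before A ends → A and C overlap.
B starts before A ends → A and B overlap.
F starts after A ends — done with A.
B starts before C ends → C and B overlap.
F starts after C ends — done with C.
F starts after B ends — done with B.
D starts before F ends → F and D overlap.
E starts exactly when F ends (back-to-back, no overlap) — done with F.
E starts exactly when D ends (back-to-back, no overlap) — done with D.
G starts before E ends → E and G overlap.
I starts exactly when E ends (back-to-back, no overlap) — done with E.
I starts before G ends → G and I overlap.
H starts before G ends → G and H overlap.
H starts before I ends → I and H overlap.

A & B, A & C, B & C, D & F, E & G, G & H, G & I, H & I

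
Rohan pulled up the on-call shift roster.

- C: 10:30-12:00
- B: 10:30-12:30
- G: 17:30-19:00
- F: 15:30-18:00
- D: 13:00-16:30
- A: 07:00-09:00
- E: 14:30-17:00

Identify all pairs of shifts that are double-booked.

B & C, D & E, D & F, E & F, F & G

Sorted by start: A, B, C, D, E, F, G.
B starts after A ends; A is clear from here.
C starts before B ends → B and C overlap.
D starts after B ends; B is clear from here.
D starts after C ends; C is clear from here.
E starts before D ends → D and E overlap.
F starts before D ends → D and F overlap.
G starts after D ends.
F starts before E ends → E and F overlap.
G starts after E ends.
G starts before F ends → F and G overlap.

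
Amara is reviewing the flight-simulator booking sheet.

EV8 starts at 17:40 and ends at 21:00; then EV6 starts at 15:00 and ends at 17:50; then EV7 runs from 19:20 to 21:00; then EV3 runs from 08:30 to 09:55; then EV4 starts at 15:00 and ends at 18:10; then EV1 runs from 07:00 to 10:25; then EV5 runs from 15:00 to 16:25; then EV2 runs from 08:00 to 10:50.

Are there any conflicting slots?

Yes

Sorted by start: EV1, EV2, EV3, EV4, EV5, EV6, EV8, EV7.
EV2 starts before EV1 ends → EV1 and EV2 overlap.
That's a conflict, so the schedule is not conflict-free.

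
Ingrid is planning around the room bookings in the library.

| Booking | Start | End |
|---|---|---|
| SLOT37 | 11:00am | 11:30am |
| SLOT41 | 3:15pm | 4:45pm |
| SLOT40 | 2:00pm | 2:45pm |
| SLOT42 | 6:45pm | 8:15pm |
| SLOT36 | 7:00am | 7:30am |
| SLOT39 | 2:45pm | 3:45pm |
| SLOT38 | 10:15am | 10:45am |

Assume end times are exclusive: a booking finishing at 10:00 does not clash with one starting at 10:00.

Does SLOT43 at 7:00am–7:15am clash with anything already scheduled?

Yes — it overlaps SLOT36

SLOT36: starts 7:00am before SLOT43 ends 7:15am, and ends 7:30am after SLOT43 starts 7:00am → overlap.
SLOT38: starts 10:15am at or after SLOT43 ends 7:15am → clear.
SLOT37: starts 11:00am at or after SLOT43 ends 7:15am → clear.
SLOT40: starts 2:00pm at or after SLOT43 ends 7:15am → clear.
SLOT39: starts 2:45pm at or after SLOT43 ends 7:15am → clear.
SLOT41: starts 3:15pm at or after SLOT43 ends 7:15am → clear.
SLOT42: starts 6:45pm at or after SLOT43 ends 7:15am → clear.
SLOT43 overlaps SLOT36.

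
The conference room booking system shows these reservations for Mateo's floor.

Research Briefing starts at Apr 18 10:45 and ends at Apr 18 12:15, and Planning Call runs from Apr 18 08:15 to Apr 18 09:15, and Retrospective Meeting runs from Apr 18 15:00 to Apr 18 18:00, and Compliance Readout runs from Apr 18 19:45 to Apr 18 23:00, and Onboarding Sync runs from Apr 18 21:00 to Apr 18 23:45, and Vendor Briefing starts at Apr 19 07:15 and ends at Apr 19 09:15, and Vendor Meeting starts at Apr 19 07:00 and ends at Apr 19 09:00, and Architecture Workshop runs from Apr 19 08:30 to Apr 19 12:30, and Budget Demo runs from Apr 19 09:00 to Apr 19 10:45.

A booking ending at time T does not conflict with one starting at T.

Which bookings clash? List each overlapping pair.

Architecture Workshop & Budget Demo, Architecture Workshop & Vendor Briefing, Architecture Workshop & Vendor Meeting, Budget Demo & Vendor Briefing, Compliance Readout & Onboarding Sync, Vendor Briefing & Vendor Meeting

Sorted by start: Planning Call, Research Briefing, Retrospective Meeting, Compliance Readout, Onboarding Sync, Vendor Meeting, Vendor Briefing, Architecture Workshop, Budget Demo.
Research Briefing starts after Planning Call ends, so nothing later overlaps Planning Call either.
Retrospective Meeting starts after Research Briefing ends, so nothing later overlaps Research Briefing either.
Compliance Readout starts after Retrospective Meeting ends, so nothing later overlaps Retrospective Meeting either.
Onboarding Sync starts before Compliance Readout ends → Compliance Readout and Onboarding Sync overlap.
Vendor Meeting starts after Compliance Readout ends, so nothing later overlaps Compliance Readout either.
Vendor Meeting starts after Onboarding Sync ends, so nothing later overlaps Onboarding Sync either.
Vendor Briefing starts before Vendor Meeting ends → Vendor Meeting and Vendor Briefing overlap.
Architecture Workshop starts before Vendor Meeting ends → Vendor Meeting and Architecture Workshop overlap.
Budget Demo starts exactly when Vendor Meeting ends (back-to-back, no overlap).
Architecture Workshop starts before Vendor Briefing ends → Vendor Briefing and Architecture Workshop overlap.
Budget Demo starts before Vendor Briefing ends → Vendor Briefing and Budget Demo overlap.
Budget Demo starts before Architecture Workshop ends → Architecture Workshop and Budget Demo overlap.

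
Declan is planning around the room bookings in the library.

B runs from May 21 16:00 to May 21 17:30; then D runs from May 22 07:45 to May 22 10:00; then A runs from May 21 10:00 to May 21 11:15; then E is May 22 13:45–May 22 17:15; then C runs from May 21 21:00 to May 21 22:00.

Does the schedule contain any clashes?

No

Sorted by start: A, B, C, D, E.
B starts after A ends, so nothing later overlaps A either.
C starts after B ends, so nothing later overlaps B either.
D starts after C ends, so nothing later overlaps C either.
E starts after D ends.
Every pair is clear; the schedule has no overlaps.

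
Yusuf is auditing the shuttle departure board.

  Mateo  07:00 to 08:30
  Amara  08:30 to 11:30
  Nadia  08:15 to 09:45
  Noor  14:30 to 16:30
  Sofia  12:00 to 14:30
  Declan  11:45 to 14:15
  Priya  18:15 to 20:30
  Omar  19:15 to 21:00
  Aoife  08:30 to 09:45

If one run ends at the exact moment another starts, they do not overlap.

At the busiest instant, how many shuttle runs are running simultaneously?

3

Sweep the timeline, counting +1 at each start and −1 at each end (ends before starts at a tie):
07:00 start Mateo → 1
08:15 start Nadia → 2
08:30 end Mateo → 1
08:30 start Amara → 2
08:30 start Aoife → 3
09:45 end Aoife → 2
09:45 end Nadia → 1
11:30 end Amara → 0
11:45 start Declan → 1
12:00 start Sofia → 2
14:15 end Declan → 1
14:30 end Sofia → 0
14:30 start Noor → 1
16:30 end Noor → 0
18:15 start Priya → 1
19:15 start Omar → 2
20:30 end Priya → 1
21:00 end Omar → 0
Peak is 3, at 08:30 (Amara, Aoife, Nadia).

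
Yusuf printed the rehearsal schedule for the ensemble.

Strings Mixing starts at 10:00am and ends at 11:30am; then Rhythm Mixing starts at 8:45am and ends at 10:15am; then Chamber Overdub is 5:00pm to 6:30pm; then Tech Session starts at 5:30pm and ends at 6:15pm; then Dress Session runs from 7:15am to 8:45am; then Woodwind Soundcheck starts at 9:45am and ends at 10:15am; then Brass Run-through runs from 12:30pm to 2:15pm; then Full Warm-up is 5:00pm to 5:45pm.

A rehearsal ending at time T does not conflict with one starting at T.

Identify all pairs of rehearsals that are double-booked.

Chamber Overdub & Full Warm-up, Chamber Overdub & Tech Session, Full Warm-up & Tech Session, Rhythm Mixing & Strings Mixing, Rhythm Mixing & Woodwind Soundcheck, Strings Mixing & Woodwind Soundcheck

Sorted by start: Dress Session, Rhythm Mixing, Woodwind Soundcheck, Strings Mixing, Brass Run-through, Chamber Overdub, Full Warm-up, Tech Session.
Rhythm Mixing starts exactly when Dress Session ends (back-to-back, no overlap), so nothing later overlaps Dress Session either.
Woodwind Soundcheck starts before Rhythm Mixing ends → Rhythm Mixing and Woodwind Soundcheck overlap.
Strings Mixing starts before Rhythm Mixing ends → Rhythm Mixing and Strings Mixing overlap.
Brass Run-through starts after Rhythm Mixing ends, so nothing later overlaps Rhythm Mixing either.
Strings Mixing starts before Woodwind Soundcheck ends → Woodwind Soundcheck and Strings Mixing overlap.
Brass Run-through starts after Woodwind Soundcheck ends, so nothing later overlaps Woodwind Soundcheck either.
Brass Run-through starts after Strings Mixing ends, so nothing later overlaps Strings Mixing either.
Chamber Overdub starts after Brass Run-through ends, so nothing later overlaps Brass Run-through either.
Full Warm-up starts before Chamber Overdub ends → Chamber Overdub and Full Warm-up overlap.
Tech Session starts before Chamber Overdub ends → Chamber Overdub and Tech Session overlap.
Tech Session starts before Full Warm-up ends → Full Warm-up and Tech Session overlap.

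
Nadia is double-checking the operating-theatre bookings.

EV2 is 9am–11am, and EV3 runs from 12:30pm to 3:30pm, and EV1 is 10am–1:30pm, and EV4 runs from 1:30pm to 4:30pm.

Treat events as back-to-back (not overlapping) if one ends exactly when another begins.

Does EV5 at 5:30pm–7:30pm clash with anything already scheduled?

No — it doesn't clash with anything

EV2: ends 11am at or before EV5 starts 5:30pm → clear.
EV1: ends 1:30pm at or before EV5 starts 5:30pm → clear.
EV3: ends 3:30pm at or before EV5 starts 5:30pm → clear.
EV4: ends 4:30pm at or before EV5 starts 5:30pm → clear.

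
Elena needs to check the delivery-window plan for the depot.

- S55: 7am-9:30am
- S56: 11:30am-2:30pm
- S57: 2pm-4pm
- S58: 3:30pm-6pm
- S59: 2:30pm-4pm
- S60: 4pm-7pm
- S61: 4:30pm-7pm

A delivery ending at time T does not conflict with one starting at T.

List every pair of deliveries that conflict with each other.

Sorted by start: S55, S56, S57, S59, S58, S60, S61.
S56 starts after S55 ends; S55 is clear from here.
S57 starts before S56 ends → S56 and S57 overlap.
S59 starts exactly when S56 ends (back-to-back, no overlap); S56 is clear from here.
S59 starts before S57 ends → S57 and S59 overlap.
S58 starts before S57 ends → S57 and S58 overlap.
S60 starts exactly when S57 ends (back-to-back, no overlap); S57 is clear from here.
S58 starts before S59 ends → S59 and S58 overlap.
S60 starts exactly when S59 ends (back-to-back, no overlap); S59 is clear from here.
S60 starts before S58 ends → S58 and S60 overlap.
S61 starts before S58 ends → S58 and S61 overlap.
S61 starts before S60 ends → S60 and S61 overlap.

S56 & S57, S57 & S58, S57 & S59, S58 & S59, S58 & S60, S58 & S61, S60 & S61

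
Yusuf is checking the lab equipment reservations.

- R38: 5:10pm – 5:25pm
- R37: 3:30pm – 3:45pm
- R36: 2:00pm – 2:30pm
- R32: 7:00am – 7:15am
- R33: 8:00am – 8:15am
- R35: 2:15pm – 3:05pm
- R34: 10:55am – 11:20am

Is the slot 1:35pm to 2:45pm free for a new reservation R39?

R32: ends 7:15am at or before R39 starts 1:35pm → clear.
R33: ends 8:15am at or before R39 starts 1:35pm → clear.
R34: ends 11:20am at or before R39 starts 1:35pm → clear.
R36: starts 2:00pm before R39 ends 2:45pm, and ends 2:30pm after R39 starts 1:35pm → overlap.
R35: starts 2:15pm before R39 ends 2:45pm, and ends 3:05pm after R39 starts 1:35pm → overlap.
R37: starts 3:30pm at or after R39 ends 2:45pm → clear.
R38: starts 5:10pm at or after R39 ends 2:45pm → clear.
R39 overlaps R35, R36.

No — it overlaps R35, R36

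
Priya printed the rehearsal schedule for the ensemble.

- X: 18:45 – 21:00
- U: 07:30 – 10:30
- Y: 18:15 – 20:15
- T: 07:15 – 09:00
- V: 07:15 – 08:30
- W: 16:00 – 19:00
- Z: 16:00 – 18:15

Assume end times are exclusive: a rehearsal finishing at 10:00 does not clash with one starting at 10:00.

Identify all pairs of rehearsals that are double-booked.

Two intervals overlap when each starts before the other ends.
Sorted by start: T, V, U, W, Z, Y, X.
V starts before T ends → T and V overlap.
U starts before T ends → T and U overlap.
W starts after T ends, so nothing later overlaps T either.
U starts before V ends → V and U overlap.
W starts after V ends, so nothing later overlaps V either.
W starts after U ends, so nothing later overlaps U either.
Z starts before W ends → W and Z overlap.
Y starts before W ends → W and Y overlap.
X starts before W ends → W and X overlap.
Y starts exactly when Z ends (back-to-back, no overlap), so nothing later overlaps Z either.
X starts before Y ends → Y and X overlap.

T & U, T & V, U & V, W & X, W & Y, W & Z, X & Y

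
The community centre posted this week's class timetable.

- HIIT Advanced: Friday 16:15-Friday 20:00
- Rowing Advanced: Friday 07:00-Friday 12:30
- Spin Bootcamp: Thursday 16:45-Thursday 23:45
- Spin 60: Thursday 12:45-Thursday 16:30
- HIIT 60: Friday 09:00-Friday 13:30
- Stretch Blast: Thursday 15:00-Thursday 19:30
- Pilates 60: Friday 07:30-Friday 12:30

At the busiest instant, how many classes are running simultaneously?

3

Sweep the timeline, counting +1 at each start and −1 at each end (ends before starts at a tie):
Thursday 12:45 start Spin 60 → 1
Thursday 15:00 start Stretch Blast → 2
Thursday 16:30 end Spin 60 → 1
Thursday 16:45 start Spin Bootcamp → 2
Thursday 19:30 end Stretch Blast → 1
Thursday 23:45 end Spin Bootcamp → 0
Friday 07:00 start Rowing Advanced → 1
Friday 07:30 start Pilates 60 → 2
Friday 09:00 start HIIT 60 → 3
Friday 12:30 end Pilates 60 → 2
Friday 12:30 end Rowing Advanced → 1
Friday 13:30 end HIIT 60 → 0
Friday 16:15 start HIIT Advanced → 1
Friday 20:00 end HIIT Advanced → 0
Peak is 3, at Friday 09:00 (HIIT 60, Pilates 60, Rowing Advanced).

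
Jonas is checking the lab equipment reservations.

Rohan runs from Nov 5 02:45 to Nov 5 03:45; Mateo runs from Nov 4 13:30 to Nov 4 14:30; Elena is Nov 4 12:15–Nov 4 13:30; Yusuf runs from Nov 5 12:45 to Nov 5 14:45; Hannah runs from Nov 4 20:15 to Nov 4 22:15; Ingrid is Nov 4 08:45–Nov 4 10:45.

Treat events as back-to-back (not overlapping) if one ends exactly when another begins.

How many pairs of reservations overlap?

Sorted by start: Ingrid, Elena, Mateo, Hannah, Rohan, Yusuf.
Elena starts after Ingrid ends, so nothing later overlaps Ingrid either.
Mateo starts exactly when Elena ends (back-to-back, no overlap), so nothing later overlaps Elena either.
Hannah starts after Mateo ends, so nothing later overlaps Mateo either.
Rohan starts after Hannah ends, so nothing later overlaps Hannah either.
Yusuf starts after Rohan ends.
No pair overlaps.

0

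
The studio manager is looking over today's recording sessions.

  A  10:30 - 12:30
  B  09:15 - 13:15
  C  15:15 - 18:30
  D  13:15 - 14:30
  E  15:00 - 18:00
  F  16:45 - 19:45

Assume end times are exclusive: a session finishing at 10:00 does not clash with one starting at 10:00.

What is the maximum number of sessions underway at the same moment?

Sweep the timeline, counting +1 at each start and −1 at each end (ends before starts at a tie):
09:15 start B → 1
10:30 start A → 2
12:30 end A → 1
13:15 end B → 0
13:15 start D → 1
14:30 end D → 0
15:00 start E → 1
15:15 start C → 2
16:45 start F → 3
18:00 end E → 2
18:30 end C → 1
19:45 end F → 0
Peak is 3, at 16:45 (C, E, F).

3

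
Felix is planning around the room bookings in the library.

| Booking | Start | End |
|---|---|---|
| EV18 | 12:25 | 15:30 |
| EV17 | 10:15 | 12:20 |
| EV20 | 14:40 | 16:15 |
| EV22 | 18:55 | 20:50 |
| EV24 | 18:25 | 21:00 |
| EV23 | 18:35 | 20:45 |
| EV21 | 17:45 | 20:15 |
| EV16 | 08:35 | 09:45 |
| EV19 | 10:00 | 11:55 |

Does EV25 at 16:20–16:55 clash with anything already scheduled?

EV16: ends 09:45 at or before EV25 starts 16:20 → clear.
EV19: ends 11:55 at or before EV25 starts 16:20 → clear.
EV17: ends 12:20 at or before EV25 starts 16:20 → clear.
EV18: ends 15:30 at or before EV25 starts 16:20 → clear.
EV20: ends 16:15 at or before EV25 starts 16:20 → clear.
EV21: starts 17:45 at or after EV25 ends 16:55 → clear.
EV24: starts 18:25 at or after EV25 ends 16:55 → clear.
EV23: starts 18:35 at or after EV25 ends 16:55 → clear.
EV22: starts 18:55 at or after EV25 ends 16:55 → clear.

No — it doesn't clash with anything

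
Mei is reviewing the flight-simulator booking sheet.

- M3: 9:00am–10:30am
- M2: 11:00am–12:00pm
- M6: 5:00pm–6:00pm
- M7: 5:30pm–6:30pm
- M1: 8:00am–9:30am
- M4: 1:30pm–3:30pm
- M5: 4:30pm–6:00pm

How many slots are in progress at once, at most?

3

Sort all start/end points and keep a running count:
8:00am start M1 → 1
9:00am start M3 → 2
9:30am end M1 → 1
10:30am end M3 → 0
11:00am start M2 → 1
12:00pm end M2 → 0
1:30pm start M4 → 1
3:30pm end M4 → 0
4:30pm start M5 → 1
5:00pm start M6 → 2
5:30pm start M7 → 3
6:00pm end M5 → 2
6:00pm end M6 → 1
6:30pm end M7 → 0
Peak is 3, at 5:30pm (M5, M6, M7).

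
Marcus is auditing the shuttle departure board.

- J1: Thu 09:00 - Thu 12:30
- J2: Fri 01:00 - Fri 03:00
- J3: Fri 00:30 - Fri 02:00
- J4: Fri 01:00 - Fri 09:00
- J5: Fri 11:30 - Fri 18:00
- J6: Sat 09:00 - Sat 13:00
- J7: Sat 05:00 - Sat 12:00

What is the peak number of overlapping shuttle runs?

3

Walk through starts and ends in time order (an end at T is processed before a start at T):
Thu 09:00 start J1 → 1
Thu 12:30 end J1 → 0
Fri 00:30 start J3 → 1
Fri 01:00 start J2 → 2
Fri 01:00 start J4 → 3
Fri 02:00 end J3 → 2
Fri 03:00 end J2 → 1
Fri 09:00 end J4 → 0
Fri 11:30 start J5 → 1
Fri 18:00 end J5 → 0
Sat 05:00 start J7 → 1
Sat 09:00 start J6 → 2
Sat 12:00 end J7 → 1
Sat 13:00 end J6 → 0
Peak is 3, at Fri 01:00 (J2, J3, J4).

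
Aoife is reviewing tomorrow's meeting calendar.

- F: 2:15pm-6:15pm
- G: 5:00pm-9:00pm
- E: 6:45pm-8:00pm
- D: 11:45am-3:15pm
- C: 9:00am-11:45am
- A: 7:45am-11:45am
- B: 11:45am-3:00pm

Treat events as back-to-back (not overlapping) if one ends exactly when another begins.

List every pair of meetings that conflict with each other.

Sorted by start: A, C, B, D, F, G, E.
C starts before A ends → A and C overlap.
B starts exactly when A ends (back-to-back, no overlap), so nothing later overlaps A either.
B starts exactly when C ends (back-to-back, no overlap), so nothing later overlaps C either.
D starts before B ends → B and D overlap.
F starts before B ends → B and F overlap.
G starts after B ends, so nothing later overlaps B either.
F starts before D ends → D and F overlap.
G starts after D ends, so nothing later overlaps D either.
G starts before F ends → F and G overlap.
E starts after F ends.
E starts before G ends → G and E overlap.

A & C, B & D, B & F, D & F, E & G, F & G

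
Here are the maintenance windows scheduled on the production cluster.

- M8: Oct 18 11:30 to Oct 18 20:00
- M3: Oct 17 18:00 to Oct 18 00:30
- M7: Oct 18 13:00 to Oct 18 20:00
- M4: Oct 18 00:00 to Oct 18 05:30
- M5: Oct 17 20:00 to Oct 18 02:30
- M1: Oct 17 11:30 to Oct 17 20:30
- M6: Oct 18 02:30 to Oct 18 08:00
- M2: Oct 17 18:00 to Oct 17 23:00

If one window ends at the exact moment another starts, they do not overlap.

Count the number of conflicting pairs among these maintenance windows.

10

Sorted by start: M1, M2, M3, M5, M4, M6, M8, M7.
M2 starts before M1 ends → M1 and M2 overlap.
M3 starts before M1 ends → M1 and M3 overlap.
M5 starts before M1 ends → M1 and M5 overlap.
M4 starts after M1 ends; M1 is clear from here.
M3 starts before M2 ends → M2 and M3 overlap.
M5 starts before M2 ends → M2 and M5 overlap.
M4 starts after M2 ends; M2 is clear from here.
M5 starts before M3 ends → M3 and M5 overlap.
M4 starts before M3 ends → M3 and M4 overlap.
M6 starts after M3 ends; M3 is clear from here.
M4 starts before M5 ends → M5 and M4 overlap.
M6 starts exactly when M5 ends (back-to-back, no overlap); M5 is clear from here.
M6 starts before M4 ends → M4 and M6 overlap.
M8 starts after M4 ends; M4 is clear from here.
M8 starts after M6 ends; M6 is clear from here.
M7 starts before M8 ends → M8 and M7 overlap.
Overlapping pairs: M1 & M2, M1 & M3, M1 & M5, M2 & M3, M2 & M5, M3 & M4, M3 & M5, M4 & M5, M4 & M6, M7 & M8 — 10 in total.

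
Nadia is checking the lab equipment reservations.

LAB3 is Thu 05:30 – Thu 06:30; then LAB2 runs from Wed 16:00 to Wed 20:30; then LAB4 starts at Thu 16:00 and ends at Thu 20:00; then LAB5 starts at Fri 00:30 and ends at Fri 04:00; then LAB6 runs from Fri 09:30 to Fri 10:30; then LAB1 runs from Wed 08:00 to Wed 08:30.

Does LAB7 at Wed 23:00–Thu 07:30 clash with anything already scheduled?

LAB1: ends Wed 08:30 at or before LAB7 starts Wed 23:00 → clear.
LAB2: ends Wed 20:30 at or before LAB7 starts Wed 23:00 → clear.
LAB3: starts Thu 05:30 before LAB7 ends Thu 07:30, and ends Thu 06:30 after LAB7 starts Wed 23:00 → overlap.
LAB4: starts Thu 16:00 at or after LAB7 ends Thu 07:30 → clear.
LAB5: starts Fri 00:30 at or after LAB7 ends Thu 07:30 → clear.
LAB6: starts Fri 09:30 at or after LAB7 ends Thu 07:30 → clear.
LAB7 overlaps LAB3.

Yes — it overlaps LAB3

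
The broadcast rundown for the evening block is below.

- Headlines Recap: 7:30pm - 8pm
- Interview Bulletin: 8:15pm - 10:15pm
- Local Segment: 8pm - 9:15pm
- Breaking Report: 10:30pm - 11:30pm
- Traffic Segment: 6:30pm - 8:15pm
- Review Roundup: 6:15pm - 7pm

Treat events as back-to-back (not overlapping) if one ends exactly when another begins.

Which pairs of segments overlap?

Headlines Recap & Traffic Segment, Interview Bulletin & Local Segment, Local Segment & Traffic Segment, Review Roundup & Traffic Segment

Sorted by start: Review Roundup, Traffic Segment, Headlines Recap, Local Segment, Interview Bulletin, Breaking Report.
Traffic Segment starts before Review Roundup ends → Review Roundup and Traffic Segment overlap.
Headlines Recap starts after Review Roundup ends, so Review Roundup has no further overlaps.
Headlines Recap starts before Traffic Segment ends → Traffic Segment and Headlines Recap overlap.
Local Segment starts before Traffic Segment ends → Traffic Segment and Local Segment overlap.
Interview Bulletin starts exactly when Traffic Segment ends (back-to-back, no overlap), so Traffic Segment has no further overlaps.
Local Segment starts exactly when Headlines Recap ends (back-to-back, no overlap), so Headlines Recap has no further overlaps.
Interview Bulletin starts before Local Segment ends → Local Segment and Interview Bulletin overlap.
Breaking Report starts after Local Segment ends.
Breaking Report starts after Interview Bulletin ends.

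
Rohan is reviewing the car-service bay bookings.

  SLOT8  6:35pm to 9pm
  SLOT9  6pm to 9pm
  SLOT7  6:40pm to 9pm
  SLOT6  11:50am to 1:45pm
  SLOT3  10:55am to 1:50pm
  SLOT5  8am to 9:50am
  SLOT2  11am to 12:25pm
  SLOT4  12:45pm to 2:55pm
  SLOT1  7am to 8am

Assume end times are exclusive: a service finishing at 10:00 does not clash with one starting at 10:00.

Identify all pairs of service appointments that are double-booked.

Sorted by start: SLOT1, SLOT5, SLOT3, SLOT2, SLOT6, SLOT4, SLOT9, SLOT8, SLOT7.
SLOT5 starts exactly when SLOT1 ends (back-to-back, no overlap) — done with SLOT1.
SLOT3 starts after SLOT5 ends — done with SLOT5.
SLOT2 starts before SLOT3 ends → SLOT3 and SLOT2 overlap.
SLOT6 starts before SLOT3 ends → SLOT3 and SLOT6 overlap.
SLOT4 starts before SLOT3 ends → SLOT3 and SLOT4 overlap.
SLOT9 starts after SLOT3 ends — done with SLOT3.
SLOT6 starts before SLOT2 ends → SLOT2 and SLOT6 overlap.
SLOT4 starts after SLOT2 ends — done with SLOT2.
SLOT4 starts before SLOT6 ends → SLOT6 and SLOT4 overlap.
SLOT9 starts after SLOT6 ends — done with SLOT6.
SLOT9 starts after SLOT4 ends — done with SLOT4.
SLOT8 starts before SLOT9 ends → SLOT9 and SLOT8 overlap.
SLOT7 starts before SLOT9 ends → SLOT9 and SLOT7 overlap.
SLOT7 starts before SLOT8 ends → SLOT8 and SLOT7 overlap.

SLOT2 & SLOT3, SLOT2 & SLOT6, SLOT3 & SLOT4, SLOT3 & SLOT6, SLOT4 & SLOT6, SLOT7 & SLOT8, SLOT7 & SLOT9, SLOT8 & SLOT9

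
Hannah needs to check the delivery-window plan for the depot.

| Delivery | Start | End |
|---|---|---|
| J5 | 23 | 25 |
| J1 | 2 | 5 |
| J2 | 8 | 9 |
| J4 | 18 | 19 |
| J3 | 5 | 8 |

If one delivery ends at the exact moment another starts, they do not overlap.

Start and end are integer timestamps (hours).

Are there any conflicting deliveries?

Sorted by start: J1, J3, J2, J4, J5.
J3 starts exactly when J1 ends (back-to-back, no overlap), so nothing later overlaps J1 either.
J2 starts exactly when J3 ends (back-to-back, no overlap), so nothing later overlaps J3 either.
J4 starts after J2 ends, so nothing later overlaps J2 either.
J5 starts after J4 ends.
Every pair is clear; the schedule has no overlaps.

No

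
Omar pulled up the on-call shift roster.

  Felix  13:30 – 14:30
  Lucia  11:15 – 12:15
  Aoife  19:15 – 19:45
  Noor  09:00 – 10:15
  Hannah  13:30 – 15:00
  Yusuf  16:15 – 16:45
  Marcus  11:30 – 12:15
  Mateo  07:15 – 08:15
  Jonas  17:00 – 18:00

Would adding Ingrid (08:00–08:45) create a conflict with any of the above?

Yes — it overlaps Mateo

Mateo: starts 07:15 before Ingrid ends 08:45, and ends 08:15 after Ingrid starts 08:00 → overlap.
Noor: starts 09:00 at or after Ingrid ends 08:45 → clear.
Lucia: starts 11:15 at or after Ingrid ends 08:45 → clear.
Marcus: starts 11:30 at or after Ingrid ends 08:45 → clear.
Felix: starts 13:30 at or after Ingrid ends 08:45 → clear.
Hannah: starts 13:30 at or after Ingrid ends 08:45 → clear.
Yusuf: starts 16:15 at or after Ingrid ends 08:45 → clear.
Jonas: starts 17:00 at or after Ingrid ends 08:45 → clear.
Aoife: starts 19:15 at or after Ingrid ends 08:45 → clear.
Ingrid overlaps Mateo.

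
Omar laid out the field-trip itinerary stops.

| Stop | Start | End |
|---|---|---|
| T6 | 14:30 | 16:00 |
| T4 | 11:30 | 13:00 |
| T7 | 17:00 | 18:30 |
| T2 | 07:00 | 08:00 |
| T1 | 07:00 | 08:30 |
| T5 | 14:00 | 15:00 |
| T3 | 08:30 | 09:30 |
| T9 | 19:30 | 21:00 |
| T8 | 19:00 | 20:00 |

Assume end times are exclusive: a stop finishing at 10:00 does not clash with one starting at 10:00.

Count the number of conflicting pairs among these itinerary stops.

3

Sorted by start: T1, T2, T3, T4, T5, T6, T7, T8, T9.
T2 starts before T1 ends → T1 and T2 overlap.
T3 starts exactly when T1 ends (back-to-back, no overlap) — done with T1.
T3 starts after T2 ends — done with T2.
T4 starts after T3 ends — done with T3.
T5 starts after T4 ends — done with T4.
T6 starts before T5 ends → T5 and T6 overlap.
T7 starts after T5 ends — done with T5.
T7 starts after T6 ends — done with T6.
T8 starts after T7 ends — done with T7.
T9 starts before T8 ends → T8 and T9 overlap.
Overlapping pairs: T1 & T2, T5 & T6, T8 & T9 — 3 in total.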